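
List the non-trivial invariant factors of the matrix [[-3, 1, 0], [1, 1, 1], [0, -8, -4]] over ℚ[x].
(x + 2)^3

The Jordan structure of A has elementary divisors (x + 2)^3. Arranging the block sizes at each eigenvalue in decreasing order and taking row products gives the invariant factors.

Invariant factors (smallest first, each dividing the next): (x + 2)^3.

Check: the last factor (x + 2)^3 is the minimal polynomial, and the product (x + 2)^3 is the characteristic polynomial.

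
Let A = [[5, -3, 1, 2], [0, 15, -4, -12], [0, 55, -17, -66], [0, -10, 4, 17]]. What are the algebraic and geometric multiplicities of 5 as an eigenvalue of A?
The characteristic polynomial is (x - 5)^4, so the factor x - 5 appears with exponent 4: the algebraic multiplicity is 4.

rank(A - 5I) = 2, so the eigenspace has dimension 4 - 2 = 2: the geometric multiplicity is 2.

Since 2 < 4, A is not diagonalizable.

algebraic multiplicity 4, geometric multiplicity 2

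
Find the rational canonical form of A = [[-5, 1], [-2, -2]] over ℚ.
R = [[0, -12], [1, -7]]

The invariant factors of A (the non-unit diagonal entries of the Smith normal form of xI - A over ℚ[x]) are (x + 3)(x + 4), each dividing the next. The characteristic polynomial is their product, (x + 3)(x + 4).

The rational canonical form is the block-diagonal matrix of companion matrices C(f_i):
R = [[0, -12], [1, -7]].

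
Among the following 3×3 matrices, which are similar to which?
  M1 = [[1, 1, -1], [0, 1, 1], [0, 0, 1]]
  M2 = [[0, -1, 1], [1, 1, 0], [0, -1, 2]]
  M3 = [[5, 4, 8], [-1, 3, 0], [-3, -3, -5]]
Characteristic polynomials: χ_{M1} = (x - 1)^3, χ_{M2} = (x - 1)^3, χ_{M3} = (x - 1)^3.

{M1, M2, M3}: invariant factors (x - 1)^3.

Matrices are similar if and only if their invariant-factor lists agree; the partition into similarity classes is {M1, M2, M3}.

1 class: {M1, M2, M3}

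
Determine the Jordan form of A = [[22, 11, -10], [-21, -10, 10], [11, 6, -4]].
J = [[1, 1, 0], [0, 1, 0], [0, 0, 6]]

The characteristic polynomial is det(xI - A) = (x - 6)(x - 1)^2, so the eigenvalues are 1 (algebraic multiplicity 2), 6 (algebraic multiplicity 1).

For λ = 1: rank(A - I) = 2, rank((A - I)^2) = 1. The eigenspace has dimension 3 - 2 = 1, so there is 1 Jordan block; the rank sequence gives block sizes [2].

For λ = 6: algebraic multiplicity 1 gives one 1×1 block.

Assembling the blocks gives the Jordan form J above.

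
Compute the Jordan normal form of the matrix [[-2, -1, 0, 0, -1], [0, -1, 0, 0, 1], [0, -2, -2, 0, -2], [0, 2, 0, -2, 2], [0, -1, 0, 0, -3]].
J = [[-2, 1, 0, 0, 0], [0, -2, 0, 0, 0], [0, 0, -2, 0, 0], [0, 0, 0, -2, 0], [0, 0, 0, 0, -2]]

The characteristic polynomial is det(xI - A) = (x + 2)^5, so the eigenvalues are -2 (algebraic multiplicity 5).

For λ = -2: rank(A + 2I) = 1, rank((A + 2I)^2) = 0. The eigenspace has dimension 5 - 1 = 4, so there are 4 Jordan blocks; the rank sequence gives block sizes [2, 1, 1, 1].

Assembling the blocks gives the Jordan form J above.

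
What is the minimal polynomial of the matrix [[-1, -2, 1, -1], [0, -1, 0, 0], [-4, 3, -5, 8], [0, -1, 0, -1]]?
m_A(x) = (x + 1)^2(x + 3)^2

The characteristic polynomial factors as (x + 1)^2(x + 3)^2. The minimal polynomial is ∏(x - λ)^{k_λ} where k_λ is the size of the largest Jordan block at λ.

For λ = -3: rank(A + 3I) = 3, and the largest Jordan block has size 2 (the smallest k with rank((A + 3I)^k) = rank((A + 3I)^(k+1))).
For λ = -1: rank(A + I) = 3, and the largest Jordan block has size 2 (the smallest k with rank((A + I)^k) = rank((A + I)^(k+1))).

So m_A(x) = (x + 1)^2(x + 3)^2.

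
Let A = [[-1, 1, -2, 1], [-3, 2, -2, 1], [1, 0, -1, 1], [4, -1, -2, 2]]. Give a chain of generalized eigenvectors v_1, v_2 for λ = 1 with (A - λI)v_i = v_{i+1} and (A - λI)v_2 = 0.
We seek v_1 ∈ ker((A - I)^2) \ ker(A - I), then set v_{i+1} = (A - I) v_i.

One such chain is v_1 = [[0, -1, 0, 1]]^T, v_2 = [[0, 0, 1, 2]]^T. Check: (A - I) v_2 = [[0, 0, 0, 0]]^T = 0.

v_1 = [[0, -1, 0, 1]]^T, v_2 = [[0, 0, 1, 2]]^T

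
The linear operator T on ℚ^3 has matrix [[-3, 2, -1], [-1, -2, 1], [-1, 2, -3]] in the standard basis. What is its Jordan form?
J = [[-4, 0, 0], [0, -2, 1], [0, 0, -2]]

The characteristic polynomial is det(xI - A) = (x + 2)^2(x + 4), so the eigenvalues are -4 (algebraic multiplicity 1), -2 (algebraic multiplicity 2).

For λ = -4: algebraic multiplicity 1 gives one 1×1 block.

For λ = -2: rank(A + 2I) = 2, rank((A + 2I)^2) = 1. The eigenspace has dimension 3 - 2 = 1, so there is 1 Jordan block; the rank sequence gives block sizes [2].

Assembling the blocks gives the Jordan form J above.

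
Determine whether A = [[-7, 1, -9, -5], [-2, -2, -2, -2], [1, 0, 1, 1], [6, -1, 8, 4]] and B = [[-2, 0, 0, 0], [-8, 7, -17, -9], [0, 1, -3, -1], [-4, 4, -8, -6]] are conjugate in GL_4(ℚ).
Both have characteristic polynomial x^2(x + 2)^2, but the minimal polynomial of A is x^2(x + 2)^2 while the minimal polynomial of B is x^2(x + 2). The minimal polynomial is a similarity invariant, so A and B are not similar.

No.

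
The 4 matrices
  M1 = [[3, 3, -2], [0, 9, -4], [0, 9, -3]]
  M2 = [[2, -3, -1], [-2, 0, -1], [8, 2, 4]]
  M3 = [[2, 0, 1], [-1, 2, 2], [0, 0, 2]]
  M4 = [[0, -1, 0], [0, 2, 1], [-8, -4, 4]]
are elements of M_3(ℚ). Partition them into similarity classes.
2 classes: {M1}, {M2, M3, M4}

Characteristic polynomials: χ_{M1} = (x - 3)^3, χ_{M2} = (x - 2)^3, χ_{M3} = (x - 2)^3, χ_{M4} = (x - 2)^3.

{M1}: invariant factors x - 3, (x - 3)^2.

{M2, M3, M4}: invariant factors (x - 2)^3.

Matrices are similar if and only if their invariant-factor lists agree; the partition into similarity classes is {M1}, {M2, M3, M4}.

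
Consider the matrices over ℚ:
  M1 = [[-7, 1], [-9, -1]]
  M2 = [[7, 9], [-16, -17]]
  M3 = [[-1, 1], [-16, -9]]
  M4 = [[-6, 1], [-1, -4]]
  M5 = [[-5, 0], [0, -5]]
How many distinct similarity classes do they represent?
Characteristic polynomials: χ_{M1} = (x + 4)^2, χ_{M2} = (x + 5)^2, χ_{M3} = (x + 5)^2, χ_{M4} = (x + 5)^2, χ_{M5} = (x + 5)^2.

{M1}: invariant factors (x + 4)^2.

{M2, M3, M4}: invariant factors (x + 5)^2.

{M5}: invariant factors x + 5, x + 5.

Matrices are similar if and only if their invariant-factor lists agree; the partition into similarity classes is {M1}, {M2, M3, M4}, {M5}.

3 classes: {M1}, {M2, M3, M4}, {M5}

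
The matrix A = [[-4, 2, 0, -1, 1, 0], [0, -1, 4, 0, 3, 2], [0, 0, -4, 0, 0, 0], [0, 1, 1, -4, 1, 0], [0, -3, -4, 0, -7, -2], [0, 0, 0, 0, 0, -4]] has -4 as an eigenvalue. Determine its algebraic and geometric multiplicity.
algebraic multiplicity 6, geometric multiplicity 3

The characteristic polynomial is (x + 4)^6, so the factor x + 4 appears with exponent 6: the algebraic multiplicity is 6.

rank(A + 4I) = 3, so the eigenspace has dimension 6 - 3 = 3: the geometric multiplicity is 3.

Since 3 < 6, A is not diagonalizable.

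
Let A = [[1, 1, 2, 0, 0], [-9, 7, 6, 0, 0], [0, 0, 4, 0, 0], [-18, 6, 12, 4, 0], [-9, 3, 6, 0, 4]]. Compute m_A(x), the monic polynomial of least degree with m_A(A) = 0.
The characteristic polynomial factors as (x - 4)^5. The minimal polynomial is ∏(x - λ)^{k_λ} where k_λ is the size of the largest Jordan block at λ.

For λ = 4: rank(A - 4I) = 1, and the largest Jordan block has size 2 (the smallest k with rank((A - 4I)^k) = rank((A - 4I)^(k+1))).

So m_A(x) = (x - 4)^2.

m_A(x) = (x - 4)^2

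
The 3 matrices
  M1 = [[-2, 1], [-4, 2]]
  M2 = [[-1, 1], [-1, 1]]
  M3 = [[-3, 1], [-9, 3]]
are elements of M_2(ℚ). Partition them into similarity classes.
1 class: {M1, M2, M3}

Characteristic polynomials: χ_{M1} = x^2, χ_{M2} = x^2, χ_{M3} = x^2.

{M1, M2, M3}: invariant factors x^2.

Matrices are similar if and only if their invariant-factor lists agree; the partition into similarity classes is {M1, M2, M3}.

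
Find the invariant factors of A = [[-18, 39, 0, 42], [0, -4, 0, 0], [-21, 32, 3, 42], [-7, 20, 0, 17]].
x - 3, (x - 3)(x + 4)^2

The Jordan structure of A has elementary divisors (x + 4)^2, (x - 3), (x - 3). Arranging the block sizes at each eigenvalue in decreasing order and taking row products gives the invariant factors.

Invariant factors (smallest first, each dividing the next): x - 3, (x - 3)(x + 4)^2.

Check: the last factor (x - 3)(x + 4)^2 is the minimal polynomial, and the product (x - 3)^2(x + 4)^2 is the characteristic polynomial.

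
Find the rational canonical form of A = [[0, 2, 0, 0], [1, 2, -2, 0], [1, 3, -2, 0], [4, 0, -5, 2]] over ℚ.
R = [[0, 0, 0, 0], [1, 0, 0, 0], [0, 1, 0, 0], [0, 0, 1, 2]]

The invariant factors of A (the non-unit diagonal entries of the Smith normal form of xI - A over ℚ[x]) are x^3(x - 2), each dividing the next. The characteristic polynomial is their product, x^3(x - 2).

The rational canonical form is the block-diagonal matrix of companion matrices C(f_i):
R = [[0, 0, 0, 0], [1, 0, 0, 0], [0, 1, 0, 0], [0, 0, 1, 2]].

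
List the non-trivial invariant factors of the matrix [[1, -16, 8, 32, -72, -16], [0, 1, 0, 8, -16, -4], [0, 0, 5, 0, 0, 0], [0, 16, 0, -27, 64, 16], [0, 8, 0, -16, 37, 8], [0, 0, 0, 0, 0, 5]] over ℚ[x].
x - 5, x - 5, (x - 5)(x - 1), (x - 5)(x - 1)

The Jordan structure of A has elementary divisors (x - 1), (x - 1), (x - 5), (x - 5), (x - 5), (x - 5). Arranging the block sizes at each eigenvalue in decreasing order and taking row products gives the invariant factors.

Invariant factors (smallest first, each dividing the next): x - 5, x - 5, (x - 5)(x - 1), (x - 5)(x - 1).

Check: the last factor (x - 5)(x - 1) is the minimal polynomial, and the product (x - 5)^4(x - 1)^2 is the characteristic polynomial.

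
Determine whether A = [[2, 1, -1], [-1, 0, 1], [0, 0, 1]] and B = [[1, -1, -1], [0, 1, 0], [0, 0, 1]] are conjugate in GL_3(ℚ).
Yes.

Two matrices over a field are similar if and only if they have the same invariant factors.

Both A and B have characteristic polynomial (x - 1)^3 and minimal polynomial (x - 1)^2. Computing further, both have invariant factors x - 1, (x - 1)^2. Hence A and B are similar.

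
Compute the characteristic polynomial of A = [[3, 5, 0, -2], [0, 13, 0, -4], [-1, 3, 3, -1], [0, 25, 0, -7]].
xI - A = [[x - 3, -5, 0, 2], [0, x - 13, 0, 4], [1, -3, x - 3, 1], [0, -25, 0, x + 7]].

Expanding det(xI - A) along the first row:
det(xI - A) = + (x - 3)·det([[x - 13, 0, 4], [-3, x - 3, 1], [-25, 0, x + 7]]) - (-5)·det([[0, 0, 4], [1, x - 3, 1], [0, 0, x + 7]]) + (0)·det([[0, x - 13, 4], [1, -3, 1], [0, -25, x + 7]]) - (2)·det([[0, x - 13, 0], [1, -3, x - 3], [0, -25, 0]]).

Evaluating gives χ_A(x) = x^4 - 12x^3 + 54x^2 - 108x + 81 = (x - 3)^4.

χ_A(x) = (x - 3)^4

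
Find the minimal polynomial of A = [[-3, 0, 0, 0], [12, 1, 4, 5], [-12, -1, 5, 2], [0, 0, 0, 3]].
m_A(x) = (x - 3)^3(x + 3)

The characteristic polynomial factors as (x - 3)^3(x + 3). The minimal polynomial is ∏(x - λ)^{k_λ} where k_λ is the size of the largest Jordan block at λ.

For λ = -3: rank(A + 3I) = 3, and the largest Jordan block has size 1 (the smallest k with rank((A + 3I)^k) = rank((A + 3I)^(k+1))).
For λ = 3: rank(A - 3I) = 3, and the largest Jordan block has size 3 (the smallest k with rank((A - 3I)^k) = rank((A - 3I)^(k+1))).

So m_A(x) = (x - 3)^3(x + 3).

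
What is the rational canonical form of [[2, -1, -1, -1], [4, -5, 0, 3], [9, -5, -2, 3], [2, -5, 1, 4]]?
The invariant factors of A (the non-unit diagonal entries of the Smith normal form of xI - A over ℚ[x]) are (x + 1)(x^3 + 3x - 5), each dividing the next. The characteristic polynomial is their product, (x + 1)(x^3 + 3x - 5).

The rational canonical form is the block-diagonal matrix of companion matrices C(f_i):
R = [[0, 0, 0, 5], [1, 0, 0, 2], [0, 1, 0, -3], [0, 0, 1, -1]].

Note the characteristic polynomial does not split into linear factors over ℚ, so A has no Jordan form over ℚ; the rational canonical form exists over any field.

R = [[0, 0, 0, 5], [1, 0, 0, 2], [0, 1, 0, -3], [0, 0, 1, -1]]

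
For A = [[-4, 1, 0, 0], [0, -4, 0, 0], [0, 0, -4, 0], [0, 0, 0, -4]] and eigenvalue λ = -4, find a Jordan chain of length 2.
v_1 = [[-2, 1, -1, 0]]^T, v_2 = [[1, 0, 0, 0]]^T

We seek v_1 ∈ ker((A + 4I)^2) \ ker(A + 4I), then set v_{i+1} = (A + 4I) v_i.

One such chain is v_1 = [[-2, 1, -1, 0]]^T, v_2 = [[1, 0, 0, 0]]^T. Check: (A + 4I) v_2 = [[0, 0, 0, 0]]^T = 0.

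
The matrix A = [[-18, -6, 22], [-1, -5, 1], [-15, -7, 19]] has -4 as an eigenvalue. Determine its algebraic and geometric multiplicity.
The characteristic polynomial is (x - 4)(x + 4)^2, so the factor x + 4 appears with exponent 2: the algebraic multiplicity is 2.

rank(A + 4I) = 2, so the eigenspace has dimension 3 - 2 = 1: the geometric multiplicity is 1.

Since 1 < 2, A is not diagonalizable.

algebraic multiplicity 2, geometric multiplicity 1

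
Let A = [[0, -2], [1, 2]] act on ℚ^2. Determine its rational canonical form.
The invariant factors of A (the non-unit diagonal entries of the Smith normal form of xI - A over ℚ[x]) are x^2 - 2x + 2, each dividing the next. The characteristic polynomial is their product, x^2 - 2x + 2.

The rational canonical form is the block-diagonal matrix of companion matrices C(f_i):
R = [[0, -2], [1, 2]].

Note the characteristic polynomial does not split into linear factors over ℚ, so A has no Jordan form over ℚ; the rational canonical form exists over any field.

R = [[0, -2], [1, 2]]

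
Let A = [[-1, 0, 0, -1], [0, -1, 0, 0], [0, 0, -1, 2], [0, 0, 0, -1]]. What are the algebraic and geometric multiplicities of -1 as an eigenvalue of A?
The characteristic polynomial is (x + 1)^4, so the factor x + 1 appears with exponent 4: the algebraic multiplicity is 4.

rank(A + I) = 1, so the eigenspace has dimension 4 - 1 = 3: the geometric multiplicity is 3.

Since 3 < 4, A is not diagonalizable.

algebraic multiplicity 4, geometric multiplicity 3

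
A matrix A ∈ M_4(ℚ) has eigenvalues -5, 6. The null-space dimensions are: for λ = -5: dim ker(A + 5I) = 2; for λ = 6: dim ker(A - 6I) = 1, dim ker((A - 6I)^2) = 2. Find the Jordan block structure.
λ = -5: successive nullity increments [2] count blocks of size ≥ k; block sizes are [1, 1].
λ = 6: successive nullity increments [1, 1] count blocks of size ≥ k; block sizes are [2].

Jordan blocks: (-5, 1), (-5, 1), (6, 2)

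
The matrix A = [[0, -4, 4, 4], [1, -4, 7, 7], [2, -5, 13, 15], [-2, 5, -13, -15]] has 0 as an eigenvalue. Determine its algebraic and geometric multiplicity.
The characteristic polynomial is x(x + 2)^3, so the factor x appears with exponent 1: the algebraic multiplicity is 1.

rank(A) = 3, so the eigenspace has dimension 4 - 3 = 1: the geometric multiplicity is 1.

algebraic multiplicity 1, geometric multiplicity 1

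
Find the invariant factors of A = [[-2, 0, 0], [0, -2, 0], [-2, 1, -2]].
x + 2, (x + 2)^2

The Jordan structure of A has elementary divisors (x + 2)^2, (x + 2). Arranging the block sizes at each eigenvalue in decreasing order and taking row products gives the invariant factors.

Invariant factors (smallest first, each dividing the next): x + 2, (x + 2)^2.

Check: the last factor (x + 2)^2 is the minimal polynomial, and the product (x + 2)^3 is the characteristic polynomial.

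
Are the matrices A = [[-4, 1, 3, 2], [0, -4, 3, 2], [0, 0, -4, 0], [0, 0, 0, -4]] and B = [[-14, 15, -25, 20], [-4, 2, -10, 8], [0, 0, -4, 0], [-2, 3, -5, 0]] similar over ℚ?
Both have characteristic polynomial (x + 4)^4, but the minimal polynomial of A is (x + 4)^3 while the minimal polynomial of B is (x + 4)^2. The minimal polynomial is a similarity invariant, so A and B are not similar.

No.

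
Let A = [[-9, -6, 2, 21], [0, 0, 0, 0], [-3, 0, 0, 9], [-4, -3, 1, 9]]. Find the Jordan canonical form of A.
The characteristic polynomial is det(xI - A) = x^4, so the eigenvalues are 0 (algebraic multiplicity 4).

For λ = 0: rank(A) = 2, rank(A^2) = 1, rank(A^3) = 0. The eigenspace has dimension 4 - 2 = 2, so there are 2 Jordan blocks; the rank sequence gives block sizes [3, 1].

Assembling the blocks gives the Jordan form J above.

J = [[0, 1, 0, 0], [0, 0, 1, 0], [0, 0, 0, 0], [0, 0, 0, 0]]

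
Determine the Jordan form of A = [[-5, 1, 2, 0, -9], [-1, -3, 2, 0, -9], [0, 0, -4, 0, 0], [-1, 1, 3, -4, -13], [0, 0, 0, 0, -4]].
J = [[-4, 1, 0, 0, 0], [0, -4, 0, 0, 0], [0, 0, -4, 1, 0], [0, 0, 0, -4, 0], [0, 0, 0, 0, -4]]

The characteristic polynomial is det(xI - A) = (x + 4)^5, so the eigenvalues are -4 (algebraic multiplicity 5).

For λ = -4: rank(A + 4I) = 2, rank((A + 4I)^2) = 0. The eigenspace has dimension 5 - 2 = 3, so there are 3 Jordan blocks; the rank sequence gives block sizes [2, 2, 1].

Assembling the blocks gives the Jordan form J above.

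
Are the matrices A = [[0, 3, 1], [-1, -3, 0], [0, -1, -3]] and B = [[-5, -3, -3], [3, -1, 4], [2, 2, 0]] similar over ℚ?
Two matrices over a field are similar if and only if they have the same invariant factors.

Both A and B have characteristic polynomial (x + 2)^3 and minimal polynomial (x + 2)^3. Computing further, both have invariant factors (x + 2)^3. Hence A and B are similar.

Yes.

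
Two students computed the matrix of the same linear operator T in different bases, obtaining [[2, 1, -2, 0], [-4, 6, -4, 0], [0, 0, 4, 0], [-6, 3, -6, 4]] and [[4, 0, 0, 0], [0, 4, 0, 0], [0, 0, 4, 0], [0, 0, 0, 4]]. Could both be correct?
No.

Both have characteristic polynomial (x - 4)^4, but the minimal polynomial of A is (x - 4)^2 while the minimal polynomial of B is x - 4. The minimal polynomial is a similarity invariant, so A and B are not similar.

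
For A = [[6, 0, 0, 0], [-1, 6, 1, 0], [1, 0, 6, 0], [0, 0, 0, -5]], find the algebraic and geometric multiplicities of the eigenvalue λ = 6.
algebraic multiplicity 3, geometric multiplicity 1

The characteristic polynomial is (x - 6)^3(x + 5), so the factor x - 6 appears with exponent 3: the algebraic multiplicity is 3.

rank(A - 6I) = 3, so the eigenspace has dimension 4 - 3 = 1: the geometric multiplicity is 1.

Since 1 < 3, A is not diagonalizable.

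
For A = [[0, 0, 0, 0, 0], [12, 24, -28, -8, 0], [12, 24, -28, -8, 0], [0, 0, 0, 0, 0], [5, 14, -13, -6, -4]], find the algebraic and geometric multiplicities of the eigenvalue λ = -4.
The characteristic polynomial is x^3(x + 4)^2, so the factor x + 4 appears with exponent 2: the algebraic multiplicity is 2.

rank(A + 4I) = 4, so the eigenspace has dimension 5 - 4 = 1: the geometric multiplicity is 1.

Since 1 < 2, A is not diagonalizable.

algebraic multiplicity 2, geometric multiplicity 1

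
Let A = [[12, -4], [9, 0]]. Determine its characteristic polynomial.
χ_A(x) = (x - 6)^2

xI - A = [[x - 12, 4], [-9, x]].

Expanding det(xI - A) along the first row:
det(xI - A) = + (x - 12)·det([[x]]) - (4)·det([[-9]]).

Evaluating gives χ_A(x) = x^2 - 12x + 36 = (x - 6)^2.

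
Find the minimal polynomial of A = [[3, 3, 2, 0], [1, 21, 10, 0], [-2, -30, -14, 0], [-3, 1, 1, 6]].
m_A(x) = (x - 6)^2(x - 2)^2

The characteristic polynomial factors as (x - 6)^2(x - 2)^2. The minimal polynomial is ∏(x - λ)^{k_λ} where k_λ is the size of the largest Jordan block at λ.

For λ = 2: rank(A - 2I) = 3, and the largest Jordan block has size 2 (the smallest k with rank((A - 2I)^k) = rank((A - 2I)^(k+1))).
For λ = 6: rank(A - 6I) = 3, and the largest Jordan block has size 2 (the smallest k with rank((A - 6I)^k) = rank((A - 6I)^(k+1))).

So m_A(x) = (x - 6)^2(x - 2)^2.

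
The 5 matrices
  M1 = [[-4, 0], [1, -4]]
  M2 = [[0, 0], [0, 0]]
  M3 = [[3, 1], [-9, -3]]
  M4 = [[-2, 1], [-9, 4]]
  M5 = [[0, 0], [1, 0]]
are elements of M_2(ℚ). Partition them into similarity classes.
Characteristic polynomials: χ_{M1} = (x + 4)^2, χ_{M2} = x^2, χ_{M3} = x^2, χ_{M4} = (x - 1)^2, χ_{M5} = x^2.

{M1}: invariant factors (x + 4)^2.

{M2}: invariant factors x, x.

{M3, M5}: invariant factors x^2.

{M4}: invariant factors (x - 1)^2.

Matrices are similar if and only if their invariant-factor lists agree; the partition into similarity classes is {M1}, {M2}, {M3, M5}, {M4}.

4 classes: {M1}, {M2}, {M3, M5}, {M4}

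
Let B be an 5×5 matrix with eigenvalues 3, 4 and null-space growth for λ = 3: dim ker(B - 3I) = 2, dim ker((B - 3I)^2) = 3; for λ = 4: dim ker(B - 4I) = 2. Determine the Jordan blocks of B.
λ = 3: successive nullity increments [2, 1] count blocks of size ≥ k; block sizes are [2, 1].
λ = 4: successive nullity increments [2] count blocks of size ≥ k; block sizes are [1, 1].

Jordan blocks: (3, 2), (3, 1), (4, 1), (4, 1)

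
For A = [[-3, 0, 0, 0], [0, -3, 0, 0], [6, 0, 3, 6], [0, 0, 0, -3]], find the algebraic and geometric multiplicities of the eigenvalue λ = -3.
The characteristic polynomial is (x - 3)(x + 3)^3, so the factor x + 3 appears with exponent 3: the algebraic multiplicity is 3.

rank(A + 3I) = 1, so the eigenspace has dimension 4 - 1 = 3: the geometric multiplicity is 3.

algebraic multiplicity 3, geometric multiplicity 3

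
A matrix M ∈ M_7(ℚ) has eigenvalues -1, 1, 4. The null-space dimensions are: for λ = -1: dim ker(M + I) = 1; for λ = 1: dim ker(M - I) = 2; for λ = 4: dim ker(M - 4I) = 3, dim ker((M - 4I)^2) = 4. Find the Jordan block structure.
λ = -1: successive nullity increments [1] count blocks of size ≥ k; block sizes are [1].
λ = 1: successive nullity increments [2] count blocks of size ≥ k; block sizes are [1, 1].
λ = 4: successive nullity increments [3, 1] count blocks of size ≥ k; block sizes are [2, 1, 1].

Jordan blocks: (-1, 1), (1, 1), (1, 1), (4, 2), (4, 1), (4, 1)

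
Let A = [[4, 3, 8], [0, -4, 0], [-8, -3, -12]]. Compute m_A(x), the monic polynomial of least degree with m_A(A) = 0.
The characteristic polynomial factors as (x + 4)^3. The minimal polynomial is ∏(x - λ)^{k_λ} where k_λ is the size of the largest Jordan block at λ.

For λ = -4: rank(A + 4I) = 1, and the largest Jordan block has size 2 (the smallest k with rank((A + 4I)^k) = rank((A + 4I)^(k+1))).

So m_A(x) = (x + 4)^2.

m_A(x) = (x + 4)^2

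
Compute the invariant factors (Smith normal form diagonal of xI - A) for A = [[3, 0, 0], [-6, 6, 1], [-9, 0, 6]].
(x - 6)^2(x - 3)

The Jordan structure of A has elementary divisors (x - 3), (x - 6)^2. Arranging the block sizes at each eigenvalue in decreasing order and taking row products gives the invariant factors.

Invariant factors (smallest first, each dividing the next): (x - 6)^2(x - 3).

Check: the last factor (x - 6)^2(x - 3) is the minimal polynomial, and the product (x - 6)^2(x - 3) is the characteristic polynomial.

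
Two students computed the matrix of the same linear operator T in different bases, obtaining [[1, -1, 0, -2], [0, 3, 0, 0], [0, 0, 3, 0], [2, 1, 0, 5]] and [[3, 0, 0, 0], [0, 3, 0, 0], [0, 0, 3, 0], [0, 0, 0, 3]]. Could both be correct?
No.

Both have characteristic polynomial (x - 3)^4, but the minimal polynomial of A is (x - 3)^2 while the minimal polynomial of B is x - 3. The minimal polynomial is a similarity invariant, so A and B are not similar.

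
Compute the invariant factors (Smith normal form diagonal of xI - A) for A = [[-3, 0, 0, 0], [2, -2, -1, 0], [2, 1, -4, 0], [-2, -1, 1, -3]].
The Jordan structure of A has elementary divisors (x + 3)^2, (x + 3), (x + 3). Arranging the block sizes at each eigenvalue in decreasing order and taking row products gives the invariant factors.

Invariant factors (smallest first, each dividing the next): x + 3, x + 3, (x + 3)^2.

Check: the last factor (x + 3)^2 is the minimal polynomial, and the product (x + 3)^4 is the characteristic polynomial.

x + 3, x + 3, (x + 3)^2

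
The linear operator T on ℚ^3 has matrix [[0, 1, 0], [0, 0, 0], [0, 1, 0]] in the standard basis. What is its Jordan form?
The characteristic polynomial is det(xI - A) = x^3, so the eigenvalues are 0 (algebraic multiplicity 3).

For λ = 0: rank(A) = 1, rank(A^2) = 0. The eigenspace has dimension 3 - 1 = 2, so there are 2 Jordan blocks; the rank sequence gives block sizes [2, 1].

Assembling the blocks gives the Jordan form J above.

J = [[0, 1, 0], [0, 0, 0], [0, 0, 0]]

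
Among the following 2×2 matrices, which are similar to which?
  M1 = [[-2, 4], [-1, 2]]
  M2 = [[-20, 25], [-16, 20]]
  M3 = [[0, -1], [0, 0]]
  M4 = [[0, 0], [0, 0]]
2 classes: {M1, M2, M3}, {M4}

Characteristic polynomials: χ_{M1} = x^2, χ_{M2} = x^2, χ_{M3} = x^2, χ_{M4} = x^2.

{M1, M2, M3}: invariant factors x^2.

{M4}: invariant factors x, x.

Matrices are similar if and only if their invariant-factor lists agree; the partition into similarity classes is {M1, M2, M3}, {M4}.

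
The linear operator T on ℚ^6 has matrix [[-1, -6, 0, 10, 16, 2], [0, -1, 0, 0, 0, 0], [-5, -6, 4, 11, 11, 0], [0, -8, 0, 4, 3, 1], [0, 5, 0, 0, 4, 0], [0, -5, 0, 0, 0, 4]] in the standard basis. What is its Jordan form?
The characteristic polynomial is det(xI - A) = (x - 4)^4(x + 1)^2, so the eigenvalues are -1 (algebraic multiplicity 2), 4 (algebraic multiplicity 4).

For λ = -1: rank(A + I) = 4. The eigenspace has dimension 6 - 4 = 2, so there are 2 Jordan blocks; the rank sequence gives block sizes [1, 1].

For λ = 4: rank(A - 4I) = 4, rank((A - 4I)^2) = 3, rank((A - 4I)^3) = 2. The eigenspace has dimension 6 - 4 = 2, so there are 2 Jordan blocks; the rank sequence gives block sizes [3, 1].

Assembling the blocks gives the Jordan form J above.

J = [[-1, 0, 0, 0, 0, 0], [0, -1, 0, 0, 0, 0], [0, 0, 4, 1, 0, 0], [0, 0, 0, 4, 1, 0], [0, 0, 0, 0, 4, 0], [0, 0, 0, 0, 0, 4]]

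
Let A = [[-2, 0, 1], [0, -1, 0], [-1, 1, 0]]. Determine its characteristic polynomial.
χ_A(x) = (x + 1)^3

xI - A = [[x + 2, 0, -1], [0, x + 1, 0], [1, -1, x]].

Expanding det(xI - A) along the first row:
det(xI - A) = + (x + 2)·det([[x + 1, 0], [-1, x]]) - (0)·det([[0, 0], [1, x]]) + (-1)·det([[0, x + 1], [1, -1]]).

Evaluating gives χ_A(x) = x^3 + 3x^2 + 3x + 1 = (x + 1)^3.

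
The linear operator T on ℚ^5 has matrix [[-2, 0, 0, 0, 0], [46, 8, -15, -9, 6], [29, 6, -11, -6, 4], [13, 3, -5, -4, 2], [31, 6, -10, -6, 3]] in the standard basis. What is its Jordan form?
The characteristic polynomial is det(xI - A) = (x + 1)^4(x + 2), so the eigenvalues are -2 (algebraic multiplicity 1), -1 (algebraic multiplicity 4).

For λ = -2: algebraic multiplicity 1 gives one 1×1 block.

For λ = -1: rank(A + I) = 2, rank((A + I)^2) = 1. The eigenspace has dimension 5 - 2 = 3, so there are 3 Jordan blocks; the rank sequence gives block sizes [2, 1, 1].

Assembling the blocks gives the Jordan form J above.

J = [[-2, 0, 0, 0, 0], [0, -1, 1, 0, 0], [0, 0, -1, 0, 0], [0, 0, 0, -1, 0], [0, 0, 0, 0, -1]]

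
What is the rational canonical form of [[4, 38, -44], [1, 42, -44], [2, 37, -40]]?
The invariant factors of A (the non-unit diagonal entries of the Smith normal form of xI - A over ℚ[x]) are (x - 6)(x^2 + 6), each dividing the next. The characteristic polynomial is their product, (x - 6)(x^2 + 6).

The rational canonical form is the block-diagonal matrix of companion matrices C(f_i):
R = [[0, 0, 36], [1, 0, -6], [0, 1, 6]].

Note the characteristic polynomial does not split into linear factors over ℚ, so A has no Jordan form over ℚ; the rational canonical form exists over any field.

R = [[0, 0, 36], [1, 0, -6], [0, 1, 6]]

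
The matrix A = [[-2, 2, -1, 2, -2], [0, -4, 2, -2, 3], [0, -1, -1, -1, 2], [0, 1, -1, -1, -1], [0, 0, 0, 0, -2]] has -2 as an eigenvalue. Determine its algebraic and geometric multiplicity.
The characteristic polynomial is (x + 2)^5, so the factor x + 2 appears with exponent 5: the algebraic multiplicity is 5.

rank(A + 2I) = 3, so the eigenspace has dimension 5 - 3 = 2: the geometric multiplicity is 2.

Since 2 < 5, A is not diagonalizable.

algebraic multiplicity 5, geometric multiplicity 2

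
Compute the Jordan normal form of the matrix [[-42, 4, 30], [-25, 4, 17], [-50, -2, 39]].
J = [[-2, 1, 0], [0, -2, 0], [0, 0, 5]]

The characteristic polynomial is det(xI - A) = (x - 5)(x + 2)^2, so the eigenvalues are -2 (algebraic multiplicity 2), 5 (algebraic multiplicity 1).

For λ = -2: rank(A + 2I) = 2, rank((A + 2I)^2) = 1. The eigenspace has dimension 3 - 2 = 1, so there is 1 Jordan block; the rank sequence gives block sizes [2].

For λ = 5: algebraic multiplicity 1 gives one 1×1 block.

Assembling the blocks gives the Jordan form J above.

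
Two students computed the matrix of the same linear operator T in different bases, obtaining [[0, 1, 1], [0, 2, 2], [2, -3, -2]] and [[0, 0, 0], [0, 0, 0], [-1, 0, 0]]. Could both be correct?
Both have characteristic polynomial x^3, but the minimal polynomial of A is x^3 while the minimal polynomial of B is x^2. The minimal polynomial is a similarity invariant, so A and B are not similar.

No.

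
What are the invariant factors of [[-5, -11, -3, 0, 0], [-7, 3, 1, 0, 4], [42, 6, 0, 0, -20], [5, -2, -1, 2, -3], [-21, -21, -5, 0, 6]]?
(x - 2)^2, (x - 2)^2(x + 2)

The Jordan structure of A has elementary divisors (x + 2), (x - 2)^2, (x - 2)^2. Arranging the block sizes at each eigenvalue in decreasing order and taking row products gives the invariant factors.

Invariant factors (smallest first, each dividing the next): (x - 2)^2, (x - 2)^2(x + 2).

Check: the last factor (x - 2)^2(x + 2) is the minimal polynomial, and the product (x - 2)^4(x + 2) is the characteristic polynomial.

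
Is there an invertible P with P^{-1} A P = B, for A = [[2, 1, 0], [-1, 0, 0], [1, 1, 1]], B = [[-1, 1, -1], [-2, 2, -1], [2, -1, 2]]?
Yes.

Two matrices over a field are similar if and only if they have the same invariant factors.

Both A and B have characteristic polynomial (x - 1)^3 and minimal polynomial (x - 1)^2. Computing further, both have invariant factors x - 1, (x - 1)^2. Hence A and B are similar.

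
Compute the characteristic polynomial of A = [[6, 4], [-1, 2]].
xI - A = [[x - 6, -4], [1, x - 2]].

Expanding det(xI - A) along the first row:
det(xI - A) = + (x - 6)·det([[x - 2]]) - (-4)·det([[1]]).

Evaluating gives χ_A(x) = x^2 - 8x + 16 = (x - 4)^2.

χ_A(x) = (x - 4)^2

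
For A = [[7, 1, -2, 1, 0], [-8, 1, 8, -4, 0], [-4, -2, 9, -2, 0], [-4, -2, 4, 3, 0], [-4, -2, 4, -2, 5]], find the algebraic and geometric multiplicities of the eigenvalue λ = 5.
The characteristic polynomial is (x - 5)^5, so the factor x - 5 appears with exponent 5: the algebraic multiplicity is 5.

rank(A - 5I) = 1, so the eigenspace has dimension 5 - 1 = 4: the geometric multiplicity is 4.

Since 4 < 5, A is not diagonalizable.

algebraic multiplicity 5, geometric multiplicity 4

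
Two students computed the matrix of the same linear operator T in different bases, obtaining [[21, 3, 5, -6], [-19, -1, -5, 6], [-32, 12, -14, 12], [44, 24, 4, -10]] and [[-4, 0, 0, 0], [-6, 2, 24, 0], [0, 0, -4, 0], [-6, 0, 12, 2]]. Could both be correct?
No.

Both have characteristic polynomial (x - 2)^2(x + 4)^2, but the minimal polynomial of A is (x - 2)(x + 4)^2 while the minimal polynomial of B is (x - 2)(x + 4). The minimal polynomial is a similarity invariant, so A and B are not similar.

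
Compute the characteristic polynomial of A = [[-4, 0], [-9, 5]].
xI - A = [[x + 4, 0], [9, x - 5]].

Expanding det(xI - A) along the first row:
det(xI - A) = + (x + 4)·det([[x - 5]]) - (0)·det([[9]]).

Evaluating gives χ_A(x) = x^2 - x - 20 = (x - 5)(x + 4).

χ_A(x) = (x - 5)(x + 4)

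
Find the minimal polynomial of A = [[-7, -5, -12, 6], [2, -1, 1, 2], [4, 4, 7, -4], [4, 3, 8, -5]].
m_A(x) = (x + 1)^3(x + 3)

The characteristic polynomial factors as (x + 1)^3(x + 3). The minimal polynomial is ∏(x - λ)^{k_λ} where k_λ is the size of the largest Jordan block at λ.

For λ = -3: rank(A + 3I) = 3, and the largest Jordan block has size 1 (the smallest k with rank((A + 3I)^k) = rank((A + 3I)^(k+1))).
For λ = -1: rank(A + I) = 3, and the largest Jordan block has size 3 (the smallest k with rank((A + I)^k) = rank((A + I)^(k+1))).

So m_A(x) = (x + 1)^3(x + 3).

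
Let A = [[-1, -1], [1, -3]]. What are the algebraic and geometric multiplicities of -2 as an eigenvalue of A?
algebraic multiplicity 2, geometric multiplicity 1

The characteristic polynomial is (x + 2)^2, so the factor x + 2 appears with exponent 2: the algebraic multiplicity is 2.

rank(A + 2I) = 1, so the eigenspace has dimension 2 - 1 = 1: the geometric multiplicity is 1.

Since 1 < 2, A is not diagonalizable.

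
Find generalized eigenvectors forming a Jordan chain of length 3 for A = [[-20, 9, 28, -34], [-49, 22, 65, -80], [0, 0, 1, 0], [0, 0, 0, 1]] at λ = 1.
v_1 = [[0, -6, 1, -1]]^T, v_2 = [[8, 19, 0, 0]]^T, v_3 = [[3, 7, 0, 0]]^T

We seek v_1 ∈ ker((A - I)^3) \ ker((A - I)^2), then set v_{i+1} = (A - I) v_i.

One such chain is v_1 = [[0, -6, 1, -1]]^T, v_2 = [[8, 19, 0, 0]]^T, v_3 = [[3, 7, 0, 0]]^T. Check: (A - I) v_3 = [[0, 0, 0, 0]]^T = 0.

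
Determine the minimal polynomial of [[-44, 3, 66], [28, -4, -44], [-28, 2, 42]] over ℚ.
The characteristic polynomial factors as (x + 2)^3. The minimal polynomial is ∏(x - λ)^{k_λ} where k_λ is the size of the largest Jordan block at λ.

For λ = -2: rank(A + 2I) = 1, and the largest Jordan block has size 2 (the smallest k with rank((A + 2I)^k) = rank((A + 2I)^(k+1))).

So m_A(x) = (x + 2)^2.

m_A(x) = (x + 2)^2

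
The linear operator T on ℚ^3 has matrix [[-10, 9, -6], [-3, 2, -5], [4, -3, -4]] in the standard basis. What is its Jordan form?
J = [[-4, 1, 0], [0, -4, 1], [0, 0, -4]]

The characteristic polynomial is det(xI - A) = (x + 4)^3, so the eigenvalues are -4 (algebraic multiplicity 3).

For λ = -4: rank(A + 4I) = 2, rank((A + 4I)^2) = 1, rank((A + 4I)^3) = 0. The eigenspace has dimension 3 - 2 = 1, so there is 1 Jordan block; the rank sequence gives block sizes [3].

Assembling the blocks gives the Jordan form J above.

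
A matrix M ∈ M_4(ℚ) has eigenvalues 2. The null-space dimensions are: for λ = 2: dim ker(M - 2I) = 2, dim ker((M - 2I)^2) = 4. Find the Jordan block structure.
Jordan blocks: (2, 2), (2, 2)

λ = 2: successive nullity increments [2, 2] count blocks of size ≥ k; block sizes are [2, 2].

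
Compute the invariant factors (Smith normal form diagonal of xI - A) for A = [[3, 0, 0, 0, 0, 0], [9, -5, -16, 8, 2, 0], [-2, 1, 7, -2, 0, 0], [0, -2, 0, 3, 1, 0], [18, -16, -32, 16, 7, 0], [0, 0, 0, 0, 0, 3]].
x - 3, (x - 3)^2, (x - 3)^3

The Jordan structure of A has elementary divisors (x - 3)^3, (x - 3)^2, (x - 3). Arranging the block sizes at each eigenvalue in decreasing order and taking row products gives the invariant factors.

Invariant factors (smallest first, each dividing the next): x - 3, (x - 3)^2, (x - 3)^3.

Check: the last factor (x - 3)^3 is the minimal polynomial, and the product (x - 3)^6 is the characteristic polynomial.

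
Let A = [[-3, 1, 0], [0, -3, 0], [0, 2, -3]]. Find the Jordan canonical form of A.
The characteristic polynomial is det(xI - A) = (x + 3)^3, so the eigenvalues are -3 (algebraic multiplicity 3).

For λ = -3: rank(A + 3I) = 1, rank((A + 3I)^2) = 0. The eigenspace has dimension 3 - 1 = 2, so there are 2 Jordan blocks; the rank sequence gives block sizes [2, 1].

Assembling the blocks gives the Jordan form J above.

J = [[-3, 1, 0], [0, -3, 0], [0, 0, -3]]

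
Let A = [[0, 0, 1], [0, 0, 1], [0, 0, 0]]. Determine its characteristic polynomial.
χ_A(x) = x^3

xI - A = [[x, 0, -1], [0, x, -1], [0, 0, x]].

Expanding det(xI - A) along the first row:
det(xI - A) = + (x)·det([[x, -1], [0, x]]) - (0)·det([[0, -1], [0, x]]) + (-1)·det([[0, x], [0, 0]]).

Evaluating gives χ_A(x) = x^3.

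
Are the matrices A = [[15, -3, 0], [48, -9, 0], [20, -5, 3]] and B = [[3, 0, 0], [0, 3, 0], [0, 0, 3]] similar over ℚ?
Both have characteristic polynomial (x - 3)^3, but the minimal polynomial of A is (x - 3)^2 while the minimal polynomial of B is x - 3. The minimal polynomial is a similarity invariant, so A and B are not similar.

No.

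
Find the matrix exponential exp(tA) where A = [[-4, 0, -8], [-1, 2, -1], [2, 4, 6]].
A has Jordan form J = [[0, 1, 0], [0, 0, 0], [0, 0, 4]] with A = PJP^{-1}, so e^{tA} = P e^{tJ} P^{-1}.

For a Jordan block J_k(λ), e^{tJ_k(λ)} = e^{λt} · (I + tN + t^2 N^2/2! + ... + t^{k-1} N^{k-1}/(k-1)!) where N is the nilpotent superdiagonal part.

Assembling the blocks and conjugating back gives the entries of e^{tA} as shown above.

e^{tA} = [[1 - 4*t, 8*t - 2*e^{4*t} + 2, -4*t - e^{4*t} + 1], [-t, 2*t + 1, -t], [2*t, -4*t + 2*e^{4*t} - 2, 2*t + e^{4*t}]]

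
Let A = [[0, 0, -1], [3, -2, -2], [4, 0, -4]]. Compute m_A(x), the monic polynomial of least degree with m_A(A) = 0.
m_A(x) = (x + 2)^3

The characteristic polynomial factors as (x + 2)^3. The minimal polynomial is ∏(x - λ)^{k_λ} where k_λ is the size of the largest Jordan block at λ.

For λ = -2: rank(A + 2I) = 2, and the largest Jordan block has size 3 (the smallest k with rank((A + 2I)^k) = rank((A + 2I)^(k+1))).

So m_A(x) = (x + 2)^3.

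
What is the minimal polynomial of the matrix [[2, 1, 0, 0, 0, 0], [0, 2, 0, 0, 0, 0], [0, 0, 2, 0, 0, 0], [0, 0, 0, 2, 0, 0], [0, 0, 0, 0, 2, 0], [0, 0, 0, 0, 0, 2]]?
The characteristic polynomial factors as (x - 2)^6. The minimal polynomial is ∏(x - λ)^{k_λ} where k_λ is the size of the largest Jordan block at λ.

For λ = 2: rank(A - 2I) = 1, and the largest Jordan block has size 2 (the smallest k with rank((A - 2I)^k) = rank((A - 2I)^(k+1))).

So m_A(x) = (x - 2)^2.

m_A(x) = (x - 2)^2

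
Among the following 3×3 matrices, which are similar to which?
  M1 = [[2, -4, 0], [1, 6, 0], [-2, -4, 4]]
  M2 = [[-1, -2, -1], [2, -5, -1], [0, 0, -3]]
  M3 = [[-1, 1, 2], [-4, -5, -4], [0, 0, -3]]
2 classes: {M1}, {M2, M3}

Characteristic polynomials: χ_{M1} = (x - 4)^3, χ_{M2} = (x + 3)^3, χ_{M3} = (x + 3)^3.

{M1}: invariant factors x - 4, (x - 4)^2.

{M2, M3}: invariant factors x + 3, (x + 3)^2.

Matrices are similar if and only if their invariant-factor lists agree; the partition into similarity classes is {M1}, {M2, M3}.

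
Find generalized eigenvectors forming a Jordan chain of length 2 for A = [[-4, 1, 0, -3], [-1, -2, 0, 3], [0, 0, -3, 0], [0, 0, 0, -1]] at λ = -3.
v_1 = [[0, 1, 0, 0]]^T, v_2 = [[1, 1, 0, 0]]^T

We seek v_1 ∈ ker((A + 3I)^2) \ ker(A + 3I), then set v_{i+1} = (A + 3I) v_i.

One such chain is v_1 = [[0, 1, 0, 0]]^T, v_2 = [[1, 1, 0, 0]]^T. Check: (A + 3I) v_2 = [[0, 0, 0, 0]]^T = 0.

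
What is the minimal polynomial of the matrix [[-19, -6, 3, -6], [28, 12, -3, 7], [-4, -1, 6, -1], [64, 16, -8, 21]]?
m_A(x) = (x - 5)^3

The characteristic polynomial factors as (x - 5)^4. The minimal polynomial is ∏(x - λ)^{k_λ} where k_λ is the size of the largest Jordan block at λ.

For λ = 5: rank(A - 5I) = 2, and the largest Jordan block has size 3 (the smallest k with rank((A - 5I)^k) = rank((A - 5I)^(k+1))).

So m_A(x) = (x - 5)^3.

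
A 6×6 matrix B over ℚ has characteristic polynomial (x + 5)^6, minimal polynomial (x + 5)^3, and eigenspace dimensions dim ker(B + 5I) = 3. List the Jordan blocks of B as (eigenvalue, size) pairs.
Jordan blocks: (-5, 3), (-5, 2), (-5, 1)

λ = -5: algebraic multiplicity 6 (exponent in χ_B), largest block size 3 (exponent in m_B), 3 blocks (geometric multiplicity). These force block sizes [3, 2, 1].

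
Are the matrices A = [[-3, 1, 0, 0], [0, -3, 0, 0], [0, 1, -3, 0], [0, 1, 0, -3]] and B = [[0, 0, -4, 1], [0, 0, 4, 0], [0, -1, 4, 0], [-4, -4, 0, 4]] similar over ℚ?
trace(A) = -12 but trace(B) = 8. The trace is a similarity invariant, so A and B are not similar.

No.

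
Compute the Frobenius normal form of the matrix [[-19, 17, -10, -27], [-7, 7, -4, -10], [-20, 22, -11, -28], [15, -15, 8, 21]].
The invariant factors of A (the non-unit diagonal entries of the Smith normal form of xI - A over ℚ[x]) are (x + 2)(x^3 + 2x + 1), each dividing the next. The characteristic polynomial is their product, (x + 2)(x^3 + 2x + 1).

The rational canonical form is the block-diagonal matrix of companion matrices C(f_i):
R = [[0, 0, 0, -2], [1, 0, 0, -5], [0, 1, 0, -2], [0, 0, 1, -2]].

Note the characteristic polynomial does not split into linear factors over ℚ, so A has no Jordan form over ℚ; the rational canonical form exists over any field.

R = [[0, 0, 0, -2], [1, 0, 0, -5], [0, 1, 0, -2], [0, 0, 1, -2]]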